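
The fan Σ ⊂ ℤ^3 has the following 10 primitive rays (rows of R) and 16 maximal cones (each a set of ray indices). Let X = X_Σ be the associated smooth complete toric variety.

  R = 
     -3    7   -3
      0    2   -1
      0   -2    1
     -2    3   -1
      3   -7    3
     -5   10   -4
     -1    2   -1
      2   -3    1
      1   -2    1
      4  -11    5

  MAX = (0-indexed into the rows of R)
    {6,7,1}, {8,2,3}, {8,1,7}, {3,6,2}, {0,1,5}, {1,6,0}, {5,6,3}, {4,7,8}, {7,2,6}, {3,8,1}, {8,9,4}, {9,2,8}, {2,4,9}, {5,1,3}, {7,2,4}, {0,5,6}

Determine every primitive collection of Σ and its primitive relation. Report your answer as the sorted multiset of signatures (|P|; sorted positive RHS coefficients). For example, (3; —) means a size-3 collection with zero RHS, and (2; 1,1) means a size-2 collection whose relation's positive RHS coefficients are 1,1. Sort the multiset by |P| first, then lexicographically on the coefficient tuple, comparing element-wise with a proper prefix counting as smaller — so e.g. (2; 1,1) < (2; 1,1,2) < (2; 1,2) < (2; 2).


25 minimal non-faces of Δ(Σ) (on 10 rays):

  P = {0,4}:  v_{0} + v_{4} = 0  →  sig = (2; —)
  P = {1,2}:  v_{1} + v_{2} = 0  →  sig = (2; —)
  P = {3,7}:  v_{3} + v_{7} = 0  →  sig = (2; —)
  P = {6,8}:  v_{6} + v_{8} = 0  →  sig = (2; —)
  P = {0,3}:  v_{0} + v_{3} = v_{5}  →  sig = (2; 1)
  P = {4,5}:  v_{4} + v_{5} = v_{3}  →  sig = (2; 1)
  P = {5,7}:  v_{5} + v_{7} = v_{0}  →  sig = (2; 1)
  P = {0,2}:  v_{0} + v_{2} = v_{3} + v_{6}  →  sig = (2; 1,1)
  P = {0,7}:  v_{0} + v_{7} = v_{1} + v_{6}  →  sig = (2; 1,1)
  P = {0,8}:  v_{0} + v_{8} = v_{1} + v_{3}  →  sig = (2; 1,1)
  P = {0,9}:  v_{0} + v_{9} = v_{2} + v_{8}  →  sig = (2; 1,1)
  P = {1,4}:  v_{1} + v_{4} = v_{7} + v_{8}  →  sig = (2; 1,1)
  P = {1,9}:  v_{1} + v_{9} = v_{4} + v_{8}  →  sig = (2; 1,1)
  P = {3,4}:  v_{3} + v_{4} = v_{2} + v_{8}  →  sig = (2; 1,1)
  P = {4,6}:  v_{4} + v_{6} = v_{2} + v_{7}  →  sig = (2; 1,1)
  P = {6,9}:  v_{6} + v_{9} = v_{2} + v_{4}  →  sig = (2; 1,1)
  P = {5,9}:  v_{5} + v_{9} = v_{2} + v_{3} + v_{8}  →  sig = (2; 1,1,1)
  P = {2,5}:  v_{2} + v_{5} = 2·v_{3} + v_{6}  →  sig = (2; 1,2)
  P = {5,8}:  v_{5} + v_{8} = v_{1} + 2·v_{3}  →  sig = (2; 1,2)
  P = {7,9}:  v_{7} + v_{9} = 2·v_{4}  →  sig = (2; 2)
  P = {3,9}:  v_{3} + v_{9} = 2·v_{2} + 2·v_{8}  →  sig = (2; 2,2)
  P = {1,3,6}:  v_{1} + v_{3} + v_{6} = v_{0}  →  sig = (3; 1)
  P = {2,4,8}:  v_{2} + v_{4} + v_{8} = v_{9}  →  sig = (3; 1)
  P = {2,7,8}:  v_{2} + v_{7} + v_{8} = v_{4}  →  sig = (3; 1)
  P = {1,5,6}:  v_{1} + v_{5} + v_{6} = 2·v_{0}  →  sig = (3; 2)

Hence PRS(X_Σ) =
    (2; —)
    (2; —)
    (2; —)
    (2; —)
    (2; 1)
    (2; 1)
    (2; 1)
    (2; 1,1)
    (2; 1,1)
    (2; 1,1)
    (2; 1,1)
    (2; 1,1)
    (2; 1,1)
    (2; 1,1)
    (2; 1,1)
    (2; 1,1)
    (2; 1,1,1)
    (2; 1,2)
    (2; 1,2)
    (2; 2)
    (2; 2,2)
    (3; 1)
    (3; 1)
    (3; 1)
    (3; 2)


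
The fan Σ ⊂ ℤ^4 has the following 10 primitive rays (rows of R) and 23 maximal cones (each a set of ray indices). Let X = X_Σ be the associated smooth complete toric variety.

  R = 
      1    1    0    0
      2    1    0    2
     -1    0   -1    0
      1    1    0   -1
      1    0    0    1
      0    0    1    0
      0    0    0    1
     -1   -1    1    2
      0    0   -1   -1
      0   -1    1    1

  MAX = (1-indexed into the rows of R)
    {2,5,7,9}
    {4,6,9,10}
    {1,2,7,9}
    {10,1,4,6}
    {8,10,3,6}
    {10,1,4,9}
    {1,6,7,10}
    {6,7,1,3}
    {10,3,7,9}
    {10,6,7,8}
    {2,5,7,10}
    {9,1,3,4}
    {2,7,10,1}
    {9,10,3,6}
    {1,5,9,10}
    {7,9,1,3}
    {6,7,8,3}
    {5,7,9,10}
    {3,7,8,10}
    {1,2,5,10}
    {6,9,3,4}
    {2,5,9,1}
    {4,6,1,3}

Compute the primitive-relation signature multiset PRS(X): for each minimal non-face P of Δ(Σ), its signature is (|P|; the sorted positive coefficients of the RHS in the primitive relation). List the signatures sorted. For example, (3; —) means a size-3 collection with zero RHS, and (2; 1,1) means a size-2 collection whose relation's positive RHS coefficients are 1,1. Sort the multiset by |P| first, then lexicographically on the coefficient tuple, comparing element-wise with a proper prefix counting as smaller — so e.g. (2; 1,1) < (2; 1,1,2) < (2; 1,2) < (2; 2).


Δ(Σ) — 10 vertices, 20 min non-faces:

  P = {4,7}:  v_{4} + v_{7} = v_{1}  so sig = (2; 1)
  P = {4,8}:  v_{4} + v_{8} = v_{6} + v_{7}  so sig = (2; 1,1)
  P = {5,6}:  v_{5} + v_{6} = v_{1} + v_{10}  so sig = (2; 1,1)
  P = {8,9}:  v_{8} + v_{9} = v_{3} + v_{10}  so sig = (2; 1,1)
  P = {2,6}:  v_{2} + v_{6} = 2·v_{1} + v_{7} + v_{10}  so sig = (2; 1,1,2)
  P = {4,5}:  v_{4} + v_{5} = 2·v_{1} + v_{9} + v_{10}  so sig = (2; 1,1,2)
  P = {2,3}:  v_{2} + v_{3} = v_{1} + 3·v_{7} + v_{9}  so sig = (2; 1,1,3)
  P = {2,8}:  v_{2} + v_{8} = v_{1} + 3·v_{7} + v_{10}  so sig = (2; 1,1,3)
  P = {1,8}:  v_{1} + v_{8} = v_{6} + 2·v_{7}  so sig = (2; 1,2)
  P = {2,4}:  v_{2} + v_{4} = 2·v_{1} + v_{5}  so sig = (2; 1,2)
  P = {3,5}:  v_{3} + v_{5} = 2·v_{7} + v_{9}  so sig = (2; 1,2)
  P = {5,8}:  v_{5} + v_{8} = 2·v_{7} + v_{10}  so sig = (2; 1,2)
  P = {3,4,10}:  v_{3} + v_{4} + v_{10} = 0  so sig = (3; —)
  P = {6,7,9}:  v_{6} + v_{7} + v_{9} = 0  so sig = (3; —)
  P = {1,3,10}:  v_{1} + v_{3} + v_{10} = v_{7}  so sig = (3; 1)
  P = {1,5,7}:  v_{1} + v_{5} + v_{7} = v_{2}  so sig = (3; 1)
  P = {1,6,9}:  v_{1} + v_{6} + v_{9} = v_{4}  so sig = (3; 1)
  P = {2,9,10}:  v_{2} + v_{9} + v_{10} = 2·v_{5}  so sig = (3; 2)
  P = {1,7,9,10}:  v_{1} + v_{7} + v_{9} + v_{10} = v_{5}  so sig = (4; 1)
  P = {3,6,7,10}:  v_{3} + v_{6} + v_{7} + v_{10} = v_{8}  so sig = (4; 1)

Signatures (|P|; sorted positive RHS coefficients), sorted:
    |P|=2: 12 collections, coeffs (1), (1,1), (1,1), (1,1), (1,1,2), (1,1,2), (1,1,3), (1,1,3), (1,2), (1,2), (1,2), (1,2)
    |P|=3: 6 collections, coeffs (), (), (1), (1), (1), (2)
    |P|=4: 2 collections, coeffs (1), (1)


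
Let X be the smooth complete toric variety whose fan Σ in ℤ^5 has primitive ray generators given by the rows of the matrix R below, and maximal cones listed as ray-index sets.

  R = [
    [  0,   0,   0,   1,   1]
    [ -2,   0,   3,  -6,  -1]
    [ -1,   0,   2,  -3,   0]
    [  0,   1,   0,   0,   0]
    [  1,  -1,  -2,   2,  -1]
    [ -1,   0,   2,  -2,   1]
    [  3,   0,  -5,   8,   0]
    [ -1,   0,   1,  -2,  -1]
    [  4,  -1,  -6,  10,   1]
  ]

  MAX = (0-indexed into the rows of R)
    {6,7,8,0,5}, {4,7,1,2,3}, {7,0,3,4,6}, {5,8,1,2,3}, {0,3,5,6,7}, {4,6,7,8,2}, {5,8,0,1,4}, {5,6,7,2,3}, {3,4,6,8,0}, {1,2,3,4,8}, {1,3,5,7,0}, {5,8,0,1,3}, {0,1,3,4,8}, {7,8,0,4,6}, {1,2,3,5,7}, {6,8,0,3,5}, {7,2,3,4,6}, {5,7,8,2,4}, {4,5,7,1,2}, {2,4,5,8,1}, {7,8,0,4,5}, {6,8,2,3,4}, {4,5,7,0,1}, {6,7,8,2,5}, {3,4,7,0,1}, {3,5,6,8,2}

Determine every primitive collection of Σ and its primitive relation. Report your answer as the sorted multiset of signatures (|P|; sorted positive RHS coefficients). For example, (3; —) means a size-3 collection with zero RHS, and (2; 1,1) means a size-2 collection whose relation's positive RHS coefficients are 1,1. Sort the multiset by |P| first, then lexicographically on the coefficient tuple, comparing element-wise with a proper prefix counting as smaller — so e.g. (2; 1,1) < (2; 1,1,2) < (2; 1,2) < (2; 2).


Σ has 6 primitive collections:

  • {0,2}:  v_{0} + v_{2} = v_{5}  ⟹  sig = (2; 1)
  • {1,6}:  v_{1} + v_{6} = v_{3} + v_{4}  ⟹  sig = (2; 1,1)
  • {3,4,5}:  v_{3} + v_{4} + v_{5} = 0  ⟹  sig = (3; —)
  • {1,7,8}:  v_{1} + v_{7} + v_{8} = v_{4}  ⟹  sig = (3; 1)
  • {3,7,8}:  v_{3} + v_{7} + v_{8} = v_{6}  ⟹  sig = (3; 1)
  • {4,5,6}:  v_{4} + v_{5} + v_{6} = v_{7} + v_{8}  ⟹  sig = (3; 1,1)

so the primitive-relation signature multiset is
    |P|=2: 2 collections, coeffs (1), (1,1)
    |P|=3: 4 collections, coeffs (), (1), (1), (1,1)


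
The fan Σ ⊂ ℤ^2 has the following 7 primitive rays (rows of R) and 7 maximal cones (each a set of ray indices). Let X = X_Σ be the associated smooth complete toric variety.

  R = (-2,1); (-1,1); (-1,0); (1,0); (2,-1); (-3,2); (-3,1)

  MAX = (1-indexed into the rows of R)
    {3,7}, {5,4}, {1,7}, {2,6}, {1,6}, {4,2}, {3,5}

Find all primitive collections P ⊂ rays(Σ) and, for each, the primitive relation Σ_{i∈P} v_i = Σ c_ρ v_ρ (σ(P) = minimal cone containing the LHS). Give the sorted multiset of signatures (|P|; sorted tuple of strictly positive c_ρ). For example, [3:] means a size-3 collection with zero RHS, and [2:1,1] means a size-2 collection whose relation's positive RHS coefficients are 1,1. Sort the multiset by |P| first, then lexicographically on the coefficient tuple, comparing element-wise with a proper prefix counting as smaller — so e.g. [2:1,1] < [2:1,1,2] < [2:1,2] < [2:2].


Minimal non-faces — 14 found among 7 rays, 7 max cones:

  P = {1,5}:  v_{1} + v_{5} = 0 ; sig = [2:]
  P = {3,4}:  v_{3} + v_{4} = 0 ; sig = [2:]
  P = {1,2}:  v_{1} + v_{2} = v_{6} ; sig = [2:1]
  P = {1,3}:  v_{1} + v_{3} = v_{7} ; sig = [2:1]
  P = {1,4}:  v_{1} + v_{4} = v_{2} ; sig = [2:1]
  P = {2,3}:  v_{2} + v_{3} = v_{1} ; sig = [2:1]
  P = {2,5}:  v_{2} + v_{5} = v_{4} ; sig = [2:1]
  P = {4,7}:  v_{4} + v_{7} = v_{1} ; sig = [2:1]
  P = {5,6}:  v_{5} + v_{6} = v_{2} ; sig = [2:1]
  P = {5,7}:  v_{5} + v_{7} = v_{3} ; sig = [2:1]
  P = {2,7}:  v_{2} + v_{7} = 2·v_{1} ; sig = [2:2]
  P = {3,6}:  v_{3} + v_{6} = 2·v_{1} ; sig = [2:2]
  P = {4,6}:  v_{4} + v_{6} = 2·v_{2} ; sig = [2:2]
  P = {6,7}:  v_{6} + v_{7} = 3·v_{1} ; sig = [2:3]

so the primitive-relation signature multiset is
    |P|=2: 14 collections, coeffs (), (), (1), (1), (1), (1), (1), (1), (1), (1), (2), (2), (2), (3)


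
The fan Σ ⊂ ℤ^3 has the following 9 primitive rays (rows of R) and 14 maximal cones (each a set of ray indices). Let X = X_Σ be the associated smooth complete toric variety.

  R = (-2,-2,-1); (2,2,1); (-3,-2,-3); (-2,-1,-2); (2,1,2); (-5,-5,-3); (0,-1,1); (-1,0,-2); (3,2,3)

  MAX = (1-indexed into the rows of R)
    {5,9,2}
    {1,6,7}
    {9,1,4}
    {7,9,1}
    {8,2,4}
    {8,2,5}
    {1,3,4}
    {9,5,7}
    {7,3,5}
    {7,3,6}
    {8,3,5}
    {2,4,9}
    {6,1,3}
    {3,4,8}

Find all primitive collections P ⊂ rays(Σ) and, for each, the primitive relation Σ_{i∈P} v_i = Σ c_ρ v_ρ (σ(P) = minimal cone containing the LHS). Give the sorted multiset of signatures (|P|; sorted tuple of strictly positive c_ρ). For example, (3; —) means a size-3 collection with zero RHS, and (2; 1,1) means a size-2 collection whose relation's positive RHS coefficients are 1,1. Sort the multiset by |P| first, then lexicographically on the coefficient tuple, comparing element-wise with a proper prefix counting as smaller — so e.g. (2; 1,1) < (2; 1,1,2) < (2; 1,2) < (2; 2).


The 16 primitive collections of Σ (r=9, n=3):

  P = {1,2}:  v_{1} + v_{2} = 0 — sig = (2; —)
  P = {3,9}:  v_{3} + v_{9} = 0 — sig = (2; —)
  P = {4,5}:  v_{4} + v_{5} = 0 — sig = (2; —)
  P = {1,5}:  v_{1} + v_{5} = v_{7} — sig = (2; 1)
  P = {1,8}:  v_{1} + v_{8} = v_{3} — sig = (2; 1)
  P = {2,3}:  v_{2} + v_{3} = v_{8} — sig = (2; 1)
  P = {2,7}:  v_{2} + v_{7} = v_{5} — sig = (2; 1)
  P = {4,7}:  v_{4} + v_{7} = v_{1} — sig = (2; 1)
  P = {8,9}:  v_{8} + v_{9} = v_{2} — sig = (2; 1)
  P = {2,6}:  v_{2} + v_{6} = v_{3} + v_{7} — sig = (2; 1,1)
  P = {6,9}:  v_{6} + v_{9} = v_{1} + v_{7} — sig = (2; 1,1)
  P = {7,8}:  v_{7} + v_{8} = v_{3} + v_{5} — sig = (2; 1,1)
  P = {4,6}:  v_{4} + v_{6} = 2·v_{1} + v_{3} — sig = (2; 1,2)
  P = {5,6}:  v_{5} + v_{6} = v_{3} + 2·v_{7} — sig = (2; 1,2)
  P = {6,8}:  v_{6} + v_{8} = 2·v_{3} + v_{7} — sig = (2; 1,2)
  P = {1,3,7}:  v_{1} + v_{3} + v_{7} = v_{6} — sig = (3; 1)

Sorted signature multiset PRS(X):
{ (2; —) ×3,  (2; 1) ×6,  (2; 1,1) ×3,  (2; 1,2) ×3,  (3; 1) }


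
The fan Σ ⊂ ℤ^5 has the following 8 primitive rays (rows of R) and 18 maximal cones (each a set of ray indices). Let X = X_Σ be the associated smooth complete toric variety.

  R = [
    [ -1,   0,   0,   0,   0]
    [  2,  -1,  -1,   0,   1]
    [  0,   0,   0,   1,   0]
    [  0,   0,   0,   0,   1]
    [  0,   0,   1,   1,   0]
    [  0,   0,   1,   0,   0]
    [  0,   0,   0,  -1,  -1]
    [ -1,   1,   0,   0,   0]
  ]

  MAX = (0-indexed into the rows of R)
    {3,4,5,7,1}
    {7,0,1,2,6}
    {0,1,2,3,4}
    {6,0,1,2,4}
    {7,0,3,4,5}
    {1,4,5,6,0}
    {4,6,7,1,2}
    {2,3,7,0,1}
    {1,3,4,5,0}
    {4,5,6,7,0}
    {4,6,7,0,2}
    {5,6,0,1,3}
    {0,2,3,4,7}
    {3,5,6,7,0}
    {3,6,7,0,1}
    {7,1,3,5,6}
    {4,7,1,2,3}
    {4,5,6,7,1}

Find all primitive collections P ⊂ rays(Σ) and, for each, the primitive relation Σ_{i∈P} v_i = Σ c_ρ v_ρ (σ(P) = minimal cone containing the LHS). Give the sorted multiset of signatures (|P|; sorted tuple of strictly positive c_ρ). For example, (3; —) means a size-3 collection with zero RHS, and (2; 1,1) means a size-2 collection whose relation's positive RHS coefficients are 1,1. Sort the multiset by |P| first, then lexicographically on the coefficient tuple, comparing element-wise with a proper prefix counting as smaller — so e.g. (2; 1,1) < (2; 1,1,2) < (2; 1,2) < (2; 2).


5 collections generate NE(X_Σ); each relation:

  {2,5}:  v_{2} + v_{5} = v_{4}  ⟹  sig = (2; 1)
  {2,3,6}:  v_{2} + v_{3} + v_{6} = 0  ⟹  sig = (3; —)
  {3,4,6}:  v_{3} + v_{4} + v_{6} = v_{5}  ⟹  sig = (3; 1)
  {0,1,5,7}:  v_{0} + v_{1} + v_{5} + v_{7} = v_{3}  ⟹  sig = (4; 1)
  {0,1,4,7}:  v_{0} + v_{1} + v_{4} + v_{7} = v_{2} + v_{3}  ⟹  sig = (4; 1,1)

Sorted signature multiset PRS(X):
[(2; 1), (3; —), (3; 1), (4; 1), (4; 1,1)]


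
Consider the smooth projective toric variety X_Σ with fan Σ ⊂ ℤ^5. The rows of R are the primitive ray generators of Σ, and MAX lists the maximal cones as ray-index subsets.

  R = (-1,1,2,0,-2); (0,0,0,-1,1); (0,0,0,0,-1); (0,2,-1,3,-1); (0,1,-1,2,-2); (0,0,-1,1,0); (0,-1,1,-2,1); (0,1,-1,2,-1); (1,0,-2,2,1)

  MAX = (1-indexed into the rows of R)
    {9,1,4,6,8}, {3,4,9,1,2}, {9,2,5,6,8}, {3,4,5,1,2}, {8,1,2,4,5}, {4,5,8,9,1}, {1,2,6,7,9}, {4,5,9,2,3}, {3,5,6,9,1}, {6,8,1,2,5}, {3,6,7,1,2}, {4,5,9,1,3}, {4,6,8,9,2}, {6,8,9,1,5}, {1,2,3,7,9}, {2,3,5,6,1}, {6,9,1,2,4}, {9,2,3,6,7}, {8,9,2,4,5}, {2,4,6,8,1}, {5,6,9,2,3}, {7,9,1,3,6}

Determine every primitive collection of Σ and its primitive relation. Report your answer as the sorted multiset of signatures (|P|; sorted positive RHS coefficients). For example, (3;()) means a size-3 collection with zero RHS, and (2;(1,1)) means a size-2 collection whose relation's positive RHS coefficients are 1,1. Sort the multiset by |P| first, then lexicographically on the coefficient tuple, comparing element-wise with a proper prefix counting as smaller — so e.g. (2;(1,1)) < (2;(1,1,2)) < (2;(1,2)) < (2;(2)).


Δ(Σ) — 9 vertices, 9 min non-faces:

  • {7,8}:  v_{7} + v_{8} = 0  so sig = (2;())
  • {3,8}:  v_{3} + v_{8} = v_{5}  so sig = (2;(1))
  • {5,7}:  v_{5} + v_{7} = v_{3}  so sig = (2;(1))
  • {4,7}:  v_{4} + v_{7} = v_{1} + v_{2} + v_{9}  so sig = (2;(1,1,1))
  • {3,4,6}:  v_{3} + v_{4} + v_{6} = 2·v_{8}  so sig = (3;(2))
  • {4,5,6}:  v_{4} + v_{5} + v_{6} = 3·v_{8}  so sig = (3;(3))
  • {1,2,8,9}:  v_{1} + v_{2} + v_{8} + v_{9} = v_{4}  so sig = (4;(1))
  • {1,2,5,9}:  v_{1} + v_{2} + v_{5} + v_{9} = v_{3} + v_{4}  so sig = (4;(1,1))
  • {1,2,3,6,9}:  v_{1} + v_{2} + v_{3} + v_{6} + v_{9} = v_{8}  so sig = (5;(1))

Sorted signature multiset PRS(X):
    (2;())
    (2;(1))
    (2;(1))
    (2;(1,1,1))
    (3;(2))
    (3;(3))
    (4;(1))
    (4;(1,1))
    (5;(1))


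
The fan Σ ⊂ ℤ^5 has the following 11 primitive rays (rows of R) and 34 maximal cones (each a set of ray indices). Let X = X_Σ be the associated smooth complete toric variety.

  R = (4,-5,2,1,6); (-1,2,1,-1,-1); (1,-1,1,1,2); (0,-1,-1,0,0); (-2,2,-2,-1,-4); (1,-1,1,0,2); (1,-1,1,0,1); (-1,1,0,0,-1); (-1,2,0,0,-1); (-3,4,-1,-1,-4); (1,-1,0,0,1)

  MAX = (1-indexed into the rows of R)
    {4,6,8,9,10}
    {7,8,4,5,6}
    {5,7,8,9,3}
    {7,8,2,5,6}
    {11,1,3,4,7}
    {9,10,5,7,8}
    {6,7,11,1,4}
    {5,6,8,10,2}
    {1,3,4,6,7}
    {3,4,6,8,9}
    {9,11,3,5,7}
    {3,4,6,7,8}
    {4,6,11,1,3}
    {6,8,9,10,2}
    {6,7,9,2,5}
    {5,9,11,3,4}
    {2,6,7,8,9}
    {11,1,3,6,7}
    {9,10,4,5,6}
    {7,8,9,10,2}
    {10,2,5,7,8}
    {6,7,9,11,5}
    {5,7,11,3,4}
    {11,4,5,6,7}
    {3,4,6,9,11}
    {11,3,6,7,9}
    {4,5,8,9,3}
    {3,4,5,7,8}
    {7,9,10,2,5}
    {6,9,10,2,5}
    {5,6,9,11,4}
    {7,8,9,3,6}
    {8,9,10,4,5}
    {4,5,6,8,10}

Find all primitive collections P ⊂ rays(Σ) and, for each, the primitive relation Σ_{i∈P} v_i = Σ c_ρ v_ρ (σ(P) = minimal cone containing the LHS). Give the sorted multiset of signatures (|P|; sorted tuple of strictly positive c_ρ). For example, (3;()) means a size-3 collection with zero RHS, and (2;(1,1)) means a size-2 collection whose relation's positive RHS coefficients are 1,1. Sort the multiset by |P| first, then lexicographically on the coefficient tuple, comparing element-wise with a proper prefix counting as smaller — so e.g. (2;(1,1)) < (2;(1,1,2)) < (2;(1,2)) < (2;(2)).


Primitive collections (18):

  {8,11}:  v_{8} + v_{11} = 0 ; sig = (2;())
  {1,10}:  v_{1} + v_{10} = v_{6} ; sig = (2;(1))
  {3,10}:  v_{3} + v_{10} = v_{8} + v_{9} ; sig = (2;(1,1))
  {1,5}:  v_{1} + v_{5} = v_{4} + v_{7} + v_{11} ; sig = (2;(1,1,1))
  {1,9}:  v_{1} + v_{9} = v_{3} + v_{6} + v_{11} ; sig = (2;(1,1,1))
  {10,11}:  v_{10} + v_{11} = v_{5} + v_{6} + v_{9} ; sig = (2;(1,1,1))
  {1,8}:  v_{1} + v_{8} = v_{3} + v_{4} + v_{6} + v_{7} ; sig = (2;(1,1,1,1))
  {2,3}:  v_{2} + v_{3} = v_{6} + v_{7} + v_{8} + v_{9} ; sig = (2;(1,1,1,1))
  {2,11}:  v_{2} + v_{11} = v_{5} + 2·v_{6} + v_{7} + v_{9} ; sig = (2;(1,1,1,2))
  {2,4}:  v_{2} + v_{4} = v_{5} + 2·v_{6} + v_{8} ; sig = (2;(1,1,2))
  {1,2}:  v_{1} + v_{2} = 2·v_{6} + v_{7} ; sig = (2;(1,2))
  {3,5,6}:  v_{3} + v_{5} + v_{6} = 0 ; sig = (3;())
  {4,7,9}:  v_{4} + v_{7} + v_{9} = 0 ; sig = (3;())
  {6,7,10}:  v_{6} + v_{7} + v_{10} = v_{2} ; sig = (3;(1))
  {4,7,10}:  v_{4} + v_{7} + v_{10} = v_{5} + v_{6} + v_{8} ; sig = (3;(1,1,1))
  {5,6,8,9}:  v_{5} + v_{6} + v_{8} + v_{9} = v_{10} ; sig = (4;(1))
  {2,5,8,9}:  v_{2} + v_{5} + v_{8} + v_{9} = v_{7} + 2·v_{10} ; sig = (4;(1,2))
  {3,4,6,7,11}:  v_{3} + v_{4} + v_{6} + v_{7} + v_{11} = v_{1} ; sig = (5;(1))

so the primitive-relation signature multiset is
    (2;())
    (2;(1))
    (2;(1,1))
    (2;(1,1,1))
    (2;(1,1,1))
    (2;(1,1,1))
    (2;(1,1,1,1))
    (2;(1,1,1,1))
    (2;(1,1,1,2))
    (2;(1,1,2))
    (2;(1,2))
    (3;())
    (3;())
    (3;(1))
    (3;(1,1,1))
    (4;(1))
    (4;(1,2))
    (5;(1))


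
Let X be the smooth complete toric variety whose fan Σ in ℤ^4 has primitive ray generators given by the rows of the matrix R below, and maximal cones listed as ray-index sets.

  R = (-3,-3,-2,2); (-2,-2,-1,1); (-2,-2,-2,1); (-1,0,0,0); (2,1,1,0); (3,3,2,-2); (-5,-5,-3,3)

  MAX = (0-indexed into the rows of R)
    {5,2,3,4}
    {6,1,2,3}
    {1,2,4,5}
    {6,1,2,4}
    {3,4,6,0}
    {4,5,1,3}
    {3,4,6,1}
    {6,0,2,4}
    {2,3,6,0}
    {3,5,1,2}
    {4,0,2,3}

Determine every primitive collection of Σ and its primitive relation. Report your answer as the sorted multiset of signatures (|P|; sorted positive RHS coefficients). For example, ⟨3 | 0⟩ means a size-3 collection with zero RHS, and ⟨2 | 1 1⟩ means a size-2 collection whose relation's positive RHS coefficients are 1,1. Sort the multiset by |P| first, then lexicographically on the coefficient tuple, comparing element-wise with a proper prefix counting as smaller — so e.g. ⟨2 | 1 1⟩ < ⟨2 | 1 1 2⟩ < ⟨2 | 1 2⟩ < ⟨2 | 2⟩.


5 collections generate NE(X_Σ); each relation:

  P = {0,5}:  v_{0} + v_{5} = 0  ⟹  sig = ⟨2 | 0⟩
  P = {0,1}:  v_{0} + v_{1} = v_{6}  ⟹  sig = ⟨2 | 1⟩
  P = {5,6}:  v_{5} + v_{6} = v_{1}  ⟹  sig = ⟨2 | 1⟩
  P = {1,2,3,4}:  v_{1} + v_{2} + v_{3} + v_{4} = v_{0}  ⟹  sig = ⟨4 | 1⟩
  P = {2,3,4,6}:  v_{2} + v_{3} + v_{4} + v_{6} = 2·v_{0}  ⟹  sig = ⟨4 | 2⟩

Signatures (|P|; sorted positive RHS coefficients), sorted:
    |P|=2: 3 collections, coeffs (), (1), (1)
    |P|=4: 2 collections, coeffs (1), (2)


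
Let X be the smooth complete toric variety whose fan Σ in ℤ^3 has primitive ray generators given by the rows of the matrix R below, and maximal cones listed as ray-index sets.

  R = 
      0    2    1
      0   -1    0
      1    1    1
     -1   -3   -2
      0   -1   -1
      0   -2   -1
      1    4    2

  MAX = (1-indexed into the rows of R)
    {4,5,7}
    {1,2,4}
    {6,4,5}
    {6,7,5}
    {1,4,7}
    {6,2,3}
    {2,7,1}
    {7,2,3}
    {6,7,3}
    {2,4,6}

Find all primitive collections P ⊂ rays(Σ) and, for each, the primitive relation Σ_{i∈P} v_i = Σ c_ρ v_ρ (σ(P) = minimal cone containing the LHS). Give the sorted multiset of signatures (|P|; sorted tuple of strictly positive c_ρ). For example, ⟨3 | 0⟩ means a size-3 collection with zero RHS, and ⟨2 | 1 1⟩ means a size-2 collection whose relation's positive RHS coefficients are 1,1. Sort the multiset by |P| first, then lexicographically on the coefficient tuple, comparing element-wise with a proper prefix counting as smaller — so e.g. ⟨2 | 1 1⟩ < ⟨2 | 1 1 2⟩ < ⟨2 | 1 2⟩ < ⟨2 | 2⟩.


Σ has 9 primitive collections:

  P = {1,6}:  v_{1} + v_{6} = 0  →  sig = ⟨2 | 0⟩
  P = {2,5}:  v_{2} + v_{5} = v_{6}  →  sig = ⟨2 | 1⟩
  P = {3,4}:  v_{3} + v_{4} = v_{6}  →  sig = ⟨2 | 1⟩
  P = {1,3}:  v_{1} + v_{3} = v_{2} + v_{7}  →  sig = ⟨2 | 1 1⟩
  P = {1,5}:  v_{1} + v_{5} = v_{4} + v_{7}  →  sig = ⟨2 | 1 1⟩
  P = {3,5}:  v_{3} + v_{5} = 2·v_{6} + v_{7}  →  sig = ⟨2 | 1 2⟩
  P = {2,4,7}:  v_{2} + v_{4} + v_{7} = 0  →  sig = ⟨3 | 0⟩
  P = {2,6,7}:  v_{2} + v_{6} + v_{7} = v_{3}  →  sig = ⟨3 | 1⟩
  P = {4,6,7}:  v_{4} + v_{6} + v_{7} = v_{5}  →  sig = ⟨3 | 1⟩

so the primitive-relation signature multiset is
    |P|=2: 6 collections, coeffs (), (1), (1), (1,1), (1,1), (1,2)
    |P|=3: 3 collections, coeffs (), (1), (1)


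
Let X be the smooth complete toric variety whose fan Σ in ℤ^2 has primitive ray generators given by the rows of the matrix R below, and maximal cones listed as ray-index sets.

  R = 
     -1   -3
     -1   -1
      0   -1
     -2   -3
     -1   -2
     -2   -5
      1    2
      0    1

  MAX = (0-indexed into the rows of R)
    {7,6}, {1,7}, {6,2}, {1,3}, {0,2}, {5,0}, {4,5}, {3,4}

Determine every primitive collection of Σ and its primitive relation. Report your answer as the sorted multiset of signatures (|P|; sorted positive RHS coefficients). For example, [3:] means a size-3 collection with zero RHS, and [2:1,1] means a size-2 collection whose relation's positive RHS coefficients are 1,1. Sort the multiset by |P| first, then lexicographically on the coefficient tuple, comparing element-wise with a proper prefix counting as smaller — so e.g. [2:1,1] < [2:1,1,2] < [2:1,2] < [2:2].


20 minimal non-faces of Δ(Σ) (on 8 rays):

  • {2,7}:  v_{2} + v_{7} = 0 ; sig = [2:]
  • {4,6}:  v_{4} + v_{6} = 0 ; sig = [2:]
  • {0,4}:  v_{0} + v_{4} = v_{5} ; sig = [2:1]
  • {0,6}:  v_{0} + v_{6} = v_{2} ; sig = [2:1]
  • {0,7}:  v_{0} + v_{7} = v_{4} ; sig = [2:1]
  • {1,2}:  v_{1} + v_{2} = v_{4} ; sig = [2:1]
  • {1,4}:  v_{1} + v_{4} = v_{3} ; sig = [2:1]
  • {1,6}:  v_{1} + v_{6} = v_{7} ; sig = [2:1]
  • {2,4}:  v_{2} + v_{4} = v_{0} ; sig = [2:1]
  • {3,6}:  v_{3} + v_{6} = v_{1} ; sig = [2:1]
  • {4,7}:  v_{4} + v_{7} = v_{1} ; sig = [2:1]
  • {5,6}:  v_{5} + v_{6} = v_{0} ; sig = [2:1]
  • {0,1}:  v_{0} + v_{1} = 2·v_{4} ; sig = [2:2]
  • {2,3}:  v_{2} + v_{3} = 2·v_{4} ; sig = [2:2]
  • {2,5}:  v_{2} + v_{5} = 2·v_{0} ; sig = [2:2]
  • {3,7}:  v_{3} + v_{7} = 2·v_{1} ; sig = [2:2]
  • {5,7}:  v_{5} + v_{7} = 2·v_{4} ; sig = [2:2]
  • {0,3}:  v_{0} + v_{3} = 3·v_{4} ; sig = [2:3]
  • {1,5}:  v_{1} + v_{5} = 3·v_{4} ; sig = [2:3]
  • {3,5}:  v_{3} + v_{5} = 4·v_{4} ; sig = [2:4]

Signatures (|P|; sorted positive RHS coefficients), sorted:
{ [2:] ×2,  [2:1] ×10,  [2:2] ×5,  [2:3] ×2,  [2:4] }


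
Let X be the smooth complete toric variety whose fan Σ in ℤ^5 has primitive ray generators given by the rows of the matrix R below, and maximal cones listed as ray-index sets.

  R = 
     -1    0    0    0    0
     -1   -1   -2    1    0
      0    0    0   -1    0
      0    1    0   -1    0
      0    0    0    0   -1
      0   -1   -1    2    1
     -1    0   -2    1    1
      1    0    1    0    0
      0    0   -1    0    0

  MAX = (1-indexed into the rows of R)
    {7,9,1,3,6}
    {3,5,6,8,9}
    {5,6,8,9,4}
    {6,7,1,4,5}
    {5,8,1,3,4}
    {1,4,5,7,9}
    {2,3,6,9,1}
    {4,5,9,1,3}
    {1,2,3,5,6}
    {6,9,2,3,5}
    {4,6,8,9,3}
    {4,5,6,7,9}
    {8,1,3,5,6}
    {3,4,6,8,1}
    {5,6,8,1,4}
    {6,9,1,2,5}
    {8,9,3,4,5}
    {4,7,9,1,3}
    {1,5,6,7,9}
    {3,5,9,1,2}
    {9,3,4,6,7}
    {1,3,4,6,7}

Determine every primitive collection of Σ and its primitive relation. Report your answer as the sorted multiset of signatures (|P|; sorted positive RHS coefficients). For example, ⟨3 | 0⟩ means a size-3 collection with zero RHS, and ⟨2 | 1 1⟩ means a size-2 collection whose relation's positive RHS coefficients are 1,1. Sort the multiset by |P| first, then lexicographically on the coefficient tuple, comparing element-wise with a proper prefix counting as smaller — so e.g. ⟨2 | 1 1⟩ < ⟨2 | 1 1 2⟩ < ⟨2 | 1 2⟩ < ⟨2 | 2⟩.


9 collections generate NE(X_Σ); each relation:

  • {7,8}:  v_{7} + v_{8} = v_{4} + v_{6}  ⟹  sig = ⟨2 | 1 1⟩
  • {2,8}:  v_{2} + v_{8} = v_{3} + v_{5} + v_{6}  ⟹  sig = ⟨2 | 1 1 1⟩
  • {2,4}:  v_{2} + v_{4} = v_{1} + 2·v_{9}  ⟹  sig = ⟨2 | 1 2⟩
  • {2,7}:  v_{2} + v_{7} = 2·v_{1} + v_{6} + 3·v_{9}  ⟹  sig = ⟨2 | 1 2 3⟩
  • {1,8,9}:  v_{1} + v_{8} + v_{9} = 0  ⟹  sig = ⟨3 | 0⟩
  • {3,5,7}:  v_{3} + v_{5} + v_{7} = v_{1} + 2·v_{9}  ⟹  sig = ⟨3 | 1 2⟩
  • {1,4,6,9}:  v_{1} + v_{4} + v_{6} + v_{9} = v_{7}  ⟹  sig = ⟨4 | 1⟩
  • {3,4,5,6}:  v_{3} + v_{4} + v_{5} + v_{6} = v_{9}  ⟹  sig = ⟨4 | 1⟩
  • {1,3,5,6,9}:  v_{1} + v_{3} + v_{5} + v_{6} + v_{9} = v_{2}  ⟹  sig = ⟨5 | 1⟩

Signatures (|P|; sorted positive RHS coefficients), sorted:
{ ⟨2 | 1 1⟩,  ⟨2 | 1 1 1⟩,  ⟨2 | 1 2⟩,  ⟨2 | 1 2 3⟩,  ⟨3 | 0⟩,  ⟨3 | 1 2⟩,  ⟨4 | 1⟩ ×2,  ⟨5 | 1⟩ }


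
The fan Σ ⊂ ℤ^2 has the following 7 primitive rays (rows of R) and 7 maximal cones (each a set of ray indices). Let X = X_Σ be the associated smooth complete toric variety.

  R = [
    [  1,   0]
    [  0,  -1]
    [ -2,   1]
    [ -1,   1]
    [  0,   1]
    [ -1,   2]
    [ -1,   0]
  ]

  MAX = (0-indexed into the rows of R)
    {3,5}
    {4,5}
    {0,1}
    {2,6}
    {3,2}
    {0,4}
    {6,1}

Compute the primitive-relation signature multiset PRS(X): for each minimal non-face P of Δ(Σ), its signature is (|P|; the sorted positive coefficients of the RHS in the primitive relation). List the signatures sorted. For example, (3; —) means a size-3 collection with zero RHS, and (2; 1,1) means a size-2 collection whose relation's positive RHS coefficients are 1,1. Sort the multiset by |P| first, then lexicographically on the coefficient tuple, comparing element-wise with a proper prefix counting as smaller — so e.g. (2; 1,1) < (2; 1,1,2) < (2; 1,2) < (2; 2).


|primitive collections| = 14. Relations:

  P={0,6}:  v_{0} + v_{6} = 0  ⟹  sig = (2; —)
  P={1,4}:  v_{1} + v_{4} = 0  ⟹  sig = (2; —)
  P={0,2}:  v_{0} + v_{2} = v_{3}  ⟹  sig = (2; 1)
  P={0,3}:  v_{0} + v_{3} = v_{4}  ⟹  sig = (2; 1)
  P={1,3}:  v_{1} + v_{3} = v_{6}  ⟹  sig = (2; 1)
  P={1,5}:  v_{1} + v_{5} = v_{3}  ⟹  sig = (2; 1)
  P={3,4}:  v_{3} + v_{4} = v_{5}  ⟹  sig = (2; 1)
  P={3,6}:  v_{3} + v_{6} = v_{2}  ⟹  sig = (2; 1)
  P={4,6}:  v_{4} + v_{6} = v_{3}  ⟹  sig = (2; 1)
  P={0,5}:  v_{0} + v_{5} = 2·v_{4}  ⟹  sig = (2; 2)
  P={1,2}:  v_{1} + v_{2} = 2·v_{6}  ⟹  sig = (2; 2)
  P={2,4}:  v_{2} + v_{4} = 2·v_{3}  ⟹  sig = (2; 2)
  P={5,6}:  v_{5} + v_{6} = 2·v_{3}  ⟹  sig = (2; 2)
  P={2,5}:  v_{2} + v_{5} = 3·v_{3}  ⟹  sig = (2; 3)

Signatures (|P|; sorted positive RHS coefficients), sorted:
[(2; —), (2; —), (2; 1), (2; 1), (2; 1), (2; 1), (2; 1), (2; 1), (2; 1), (2; 2), (2; 2), (2; 2), (2; 2), (2; 3)]


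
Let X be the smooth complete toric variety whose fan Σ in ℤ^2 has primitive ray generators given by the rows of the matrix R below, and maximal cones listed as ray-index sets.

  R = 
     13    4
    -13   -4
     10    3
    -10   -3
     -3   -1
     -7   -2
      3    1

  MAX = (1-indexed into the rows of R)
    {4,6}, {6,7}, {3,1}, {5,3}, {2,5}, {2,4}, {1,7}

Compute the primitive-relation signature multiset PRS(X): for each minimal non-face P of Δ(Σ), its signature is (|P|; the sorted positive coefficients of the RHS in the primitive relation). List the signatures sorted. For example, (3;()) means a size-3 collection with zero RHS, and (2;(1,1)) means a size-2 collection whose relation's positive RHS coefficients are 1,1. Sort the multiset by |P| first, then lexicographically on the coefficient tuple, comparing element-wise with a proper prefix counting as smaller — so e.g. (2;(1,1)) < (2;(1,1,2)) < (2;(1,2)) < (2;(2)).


Minimal non-faces — 14 found among 7 rays, 7 max cones:

  P = {1,2}:  v_{1} + v_{2} = 0 — sig = (2;())
  P = {3,4}:  v_{3} + v_{4} = 0 — sig = (2;())
  P = {5,7}:  v_{5} + v_{7} = 0 — sig = (2;())
  P = {1,4}:  v_{1} + v_{4} = v_{7} — sig = (2;(1))
  P = {1,5}:  v_{1} + v_{5} = v_{3} — sig = (2;(1))
  P = {2,3}:  v_{2} + v_{3} = v_{5} — sig = (2;(1))
  P = {2,7}:  v_{2} + v_{7} = v_{4} — sig = (2;(1))
  P = {3,6}:  v_{3} + v_{6} = v_{7} — sig = (2;(1))
  P = {3,7}:  v_{3} + v_{7} = v_{1} — sig = (2;(1))
  P = {4,5}:  v_{4} + v_{5} = v_{2} — sig = (2;(1))
  P = {4,7}:  v_{4} + v_{7} = v_{6} — sig = (2;(1))
  P = {5,6}:  v_{5} + v_{6} = v_{4} — sig = (2;(1))
  P = {1,6}:  v_{1} + v_{6} = 2·v_{7} — sig = (2;(2))
  P = {2,6}:  v_{2} + v_{6} = 2·v_{4} — sig = (2;(2))

Sorted signature multiset PRS(X):
{ (2;()) ×3,  (2;(1)) ×9,  (2;(2)) ×2 }


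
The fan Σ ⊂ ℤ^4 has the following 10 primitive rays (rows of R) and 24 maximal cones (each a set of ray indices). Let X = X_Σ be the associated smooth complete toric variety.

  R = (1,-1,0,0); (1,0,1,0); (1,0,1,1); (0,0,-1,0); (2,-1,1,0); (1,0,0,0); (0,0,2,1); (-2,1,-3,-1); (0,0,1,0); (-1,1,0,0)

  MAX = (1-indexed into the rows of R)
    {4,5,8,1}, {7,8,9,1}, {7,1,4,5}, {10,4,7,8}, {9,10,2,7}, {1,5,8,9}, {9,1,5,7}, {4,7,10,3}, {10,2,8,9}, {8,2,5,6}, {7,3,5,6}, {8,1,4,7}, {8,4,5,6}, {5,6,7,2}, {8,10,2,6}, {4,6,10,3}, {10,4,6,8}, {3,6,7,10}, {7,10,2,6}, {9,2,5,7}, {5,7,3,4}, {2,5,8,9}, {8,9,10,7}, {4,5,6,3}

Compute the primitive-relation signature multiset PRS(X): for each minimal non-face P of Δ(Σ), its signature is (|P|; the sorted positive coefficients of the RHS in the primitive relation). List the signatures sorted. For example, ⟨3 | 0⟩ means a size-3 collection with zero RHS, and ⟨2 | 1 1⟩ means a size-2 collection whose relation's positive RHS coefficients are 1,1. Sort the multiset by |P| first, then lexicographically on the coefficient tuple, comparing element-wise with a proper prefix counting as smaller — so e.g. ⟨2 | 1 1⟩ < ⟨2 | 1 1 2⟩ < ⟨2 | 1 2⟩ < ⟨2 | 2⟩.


15 minimal non-faces of Δ(Σ) (on 10 rays):

  {1,10}:  v_{1} + v_{10} = 0  ⇒ sig = ⟨2 | 0⟩
  {4,9}:  v_{4} + v_{9} = 0  ⇒ sig = ⟨2 | 0⟩
  {1,2}:  v_{1} + v_{2} = v_{5}  ⇒ sig = ⟨2 | 1⟩
  {2,4}:  v_{2} + v_{4} = v_{6}  ⇒ sig = ⟨2 | 1⟩
  {5,10}:  v_{5} + v_{10} = v_{2}  ⇒ sig = ⟨2 | 1⟩
  {6,9}:  v_{6} + v_{9} = v_{2}  ⇒ sig = ⟨2 | 1⟩
  {1,6}:  v_{1} + v_{6} = v_{4} + v_{5}  ⇒ sig = ⟨2 | 1 1⟩
  {3,9}:  v_{3} + v_{9} = v_{6} + v_{7}  ⇒ sig = ⟨2 | 1 1⟩
  {1,3}:  v_{1} + v_{3} = 2·v_{4} + v_{5} + v_{7}  ⇒ sig = ⟨2 | 1 1 2⟩
  {2,3}:  v_{2} + v_{3} = 2·v_{6} + v_{7}  ⇒ sig = ⟨2 | 1 2⟩
  {3,8}:  v_{3} + v_{8} = 2·v_{4} + v_{10}  ⇒ sig = ⟨2 | 1 2⟩
  {5,7,8}:  v_{5} + v_{7} + v_{8} = 0  ⇒ sig = ⟨3 | 0⟩
  {2,7,8}:  v_{2} + v_{7} + v_{8} = v_{10}  ⇒ sig = ⟨3 | 1⟩
  {4,6,7}:  v_{4} + v_{6} + v_{7} = v_{3}  ⇒ sig = ⟨3 | 1⟩
  {6,7,8}:  v_{6} + v_{7} + v_{8} = v_{4} + v_{10}  ⇒ sig = ⟨3 | 1 1⟩

so the primitive-relation signature multiset is
    |P|=2: 11 collections, coeffs (), (), (1), (1), (1), (1), (1,1), (1,1), (1,1,2), (1,2), (1,2)
    |P|=3: 4 collections, coeffs (), (1), (1), (1,1)


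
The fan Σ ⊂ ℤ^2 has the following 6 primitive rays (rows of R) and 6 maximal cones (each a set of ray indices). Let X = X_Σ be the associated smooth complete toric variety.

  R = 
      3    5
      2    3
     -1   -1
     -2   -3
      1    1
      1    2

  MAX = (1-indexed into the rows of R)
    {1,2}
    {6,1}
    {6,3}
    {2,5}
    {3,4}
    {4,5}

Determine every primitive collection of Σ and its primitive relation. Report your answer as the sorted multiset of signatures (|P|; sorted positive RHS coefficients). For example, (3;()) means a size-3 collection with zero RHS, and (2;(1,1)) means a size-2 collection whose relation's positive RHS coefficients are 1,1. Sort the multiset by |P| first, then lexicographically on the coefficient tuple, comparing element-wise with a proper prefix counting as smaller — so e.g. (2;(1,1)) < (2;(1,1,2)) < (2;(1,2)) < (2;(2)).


Minimal non-faces — 9 found among 6 rays, 6 max cones:

  {2,4}:  v_{2} + v_{4} = 0 ; sig = (2;())
  {3,5}:  v_{3} + v_{5} = 0 ; sig = (2;())
  {1,4}:  v_{1} + v_{4} = v_{6} ; sig = (2;(1))
  {2,3}:  v_{2} + v_{3} = v_{6} ; sig = (2;(1))
  {2,6}:  v_{2} + v_{6} = v_{1} ; sig = (2;(1))
  {4,6}:  v_{4} + v_{6} = v_{3} ; sig = (2;(1))
  {5,6}:  v_{5} + v_{6} = v_{2} ; sig = (2;(1))
  {1,3}:  v_{1} + v_{3} = 2·v_{6} ; sig = (2;(2))
  {1,5}:  v_{1} + v_{5} = 2·v_{2} ; sig = (2;(2))

Signatures (|P|; sorted positive RHS coefficients), sorted:
    |P|=2: 9 collections, coeffs (), (), (1), (1), (1), (1), (1), (2), (2)


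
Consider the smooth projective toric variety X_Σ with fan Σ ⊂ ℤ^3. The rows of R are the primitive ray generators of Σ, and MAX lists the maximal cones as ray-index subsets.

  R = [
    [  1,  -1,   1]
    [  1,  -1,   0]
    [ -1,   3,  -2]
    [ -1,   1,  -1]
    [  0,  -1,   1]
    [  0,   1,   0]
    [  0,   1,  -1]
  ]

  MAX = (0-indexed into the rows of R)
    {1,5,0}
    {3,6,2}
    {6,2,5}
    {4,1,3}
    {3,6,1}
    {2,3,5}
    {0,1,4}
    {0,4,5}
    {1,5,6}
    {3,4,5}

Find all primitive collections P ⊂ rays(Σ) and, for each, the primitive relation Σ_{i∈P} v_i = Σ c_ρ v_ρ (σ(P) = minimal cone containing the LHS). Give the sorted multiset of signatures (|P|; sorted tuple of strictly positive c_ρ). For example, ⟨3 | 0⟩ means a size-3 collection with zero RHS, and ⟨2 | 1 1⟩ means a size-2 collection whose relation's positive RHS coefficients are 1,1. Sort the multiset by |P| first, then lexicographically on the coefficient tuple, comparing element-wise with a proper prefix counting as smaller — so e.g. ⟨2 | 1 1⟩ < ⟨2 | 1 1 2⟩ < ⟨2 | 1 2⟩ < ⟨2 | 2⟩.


The 9 primitive collections of Σ (r=7, n=3):

  P={0,3}:  v_{0} + v_{3} = 0  ⟹  sig = ⟨2 | 0⟩
  P={4,6}:  v_{4} + v_{6} = 0  ⟹  sig = ⟨2 | 0⟩
  P={0,2}:  v_{0} + v_{2} = v_{5} + v_{6}  ⟹  sig = ⟨2 | 1 1⟩
  P={0,6}:  v_{0} + v_{6} = v_{1} + v_{5}  ⟹  sig = ⟨2 | 1 1⟩
  P={2,4}:  v_{2} + v_{4} = v_{3} + v_{5}  ⟹  sig = ⟨2 | 1 1⟩
  P={1,2}:  v_{1} + v_{2} = 2·v_{6}  ⟹  sig = ⟨2 | 2⟩
  P={1,3,5}:  v_{1} + v_{3} + v_{5} = v_{6}  ⟹  sig = ⟨3 | 1⟩
  P={1,4,5}:  v_{1} + v_{4} + v_{5} = v_{0}  ⟹  sig = ⟨3 | 1⟩
  P={3,5,6}:  v_{3} + v_{5} + v_{6} = v_{2}  ⟹  sig = ⟨3 | 1⟩

Sorted signature multiset PRS(X):
    ⟨2 | 0⟩
    ⟨2 | 0⟩
    ⟨2 | 1 1⟩
    ⟨2 | 1 1⟩
    ⟨2 | 1 1⟩
    ⟨2 | 2⟩
    ⟨3 | 1⟩
    ⟨3 | 1⟩
    ⟨3 | 1⟩


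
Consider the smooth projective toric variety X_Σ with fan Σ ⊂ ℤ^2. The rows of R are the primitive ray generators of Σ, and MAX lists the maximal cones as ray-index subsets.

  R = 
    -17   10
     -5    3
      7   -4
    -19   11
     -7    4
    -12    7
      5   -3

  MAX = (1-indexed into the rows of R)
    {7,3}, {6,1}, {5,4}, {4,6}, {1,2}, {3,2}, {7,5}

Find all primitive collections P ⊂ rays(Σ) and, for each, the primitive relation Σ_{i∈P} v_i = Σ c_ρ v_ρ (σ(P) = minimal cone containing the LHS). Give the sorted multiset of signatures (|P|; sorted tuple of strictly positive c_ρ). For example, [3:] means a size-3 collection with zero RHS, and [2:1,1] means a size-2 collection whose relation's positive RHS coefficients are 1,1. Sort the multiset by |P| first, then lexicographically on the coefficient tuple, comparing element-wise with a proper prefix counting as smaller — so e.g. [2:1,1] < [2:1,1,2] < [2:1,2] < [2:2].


Δ(Σ) — 7 vertices, 14 min non-faces:

  {2,7}:  v_{2} + v_{7} = 0  ⇒ sig = [2:]
  {3,5}:  v_{3} + v_{5} = 0  ⇒ sig = [2:]
  {1,7}:  v_{1} + v_{7} = v_{6}  ⇒ sig = [2:1]
  {2,5}:  v_{2} + v_{5} = v_{6}  ⇒ sig = [2:1]
  {2,6}:  v_{2} + v_{6} = v_{1}  ⇒ sig = [2:1]
  {3,4}:  v_{3} + v_{4} = v_{6}  ⇒ sig = [2:1]
  {3,6}:  v_{3} + v_{6} = v_{2}  ⇒ sig = [2:1]
  {5,6}:  v_{5} + v_{6} = v_{4}  ⇒ sig = [2:1]
  {6,7}:  v_{6} + v_{7} = v_{5}  ⇒ sig = [2:1]
  {1,3}:  v_{1} + v_{3} = 2·v_{2}  ⇒ sig = [2:2]
  {1,5}:  v_{1} + v_{5} = 2·v_{6}  ⇒ sig = [2:2]
  {2,4}:  v_{2} + v_{4} = 2·v_{6}  ⇒ sig = [2:2]
  {4,7}:  v_{4} + v_{7} = 2·v_{5}  ⇒ sig = [2:2]
  {1,4}:  v_{1} + v_{4} = 3·v_{6}  ⇒ sig = [2:3]

Hence PRS(X_Σ) =
{ [2:] ×2,  [2:1] ×7,  [2:2] ×4,  [2:3] }


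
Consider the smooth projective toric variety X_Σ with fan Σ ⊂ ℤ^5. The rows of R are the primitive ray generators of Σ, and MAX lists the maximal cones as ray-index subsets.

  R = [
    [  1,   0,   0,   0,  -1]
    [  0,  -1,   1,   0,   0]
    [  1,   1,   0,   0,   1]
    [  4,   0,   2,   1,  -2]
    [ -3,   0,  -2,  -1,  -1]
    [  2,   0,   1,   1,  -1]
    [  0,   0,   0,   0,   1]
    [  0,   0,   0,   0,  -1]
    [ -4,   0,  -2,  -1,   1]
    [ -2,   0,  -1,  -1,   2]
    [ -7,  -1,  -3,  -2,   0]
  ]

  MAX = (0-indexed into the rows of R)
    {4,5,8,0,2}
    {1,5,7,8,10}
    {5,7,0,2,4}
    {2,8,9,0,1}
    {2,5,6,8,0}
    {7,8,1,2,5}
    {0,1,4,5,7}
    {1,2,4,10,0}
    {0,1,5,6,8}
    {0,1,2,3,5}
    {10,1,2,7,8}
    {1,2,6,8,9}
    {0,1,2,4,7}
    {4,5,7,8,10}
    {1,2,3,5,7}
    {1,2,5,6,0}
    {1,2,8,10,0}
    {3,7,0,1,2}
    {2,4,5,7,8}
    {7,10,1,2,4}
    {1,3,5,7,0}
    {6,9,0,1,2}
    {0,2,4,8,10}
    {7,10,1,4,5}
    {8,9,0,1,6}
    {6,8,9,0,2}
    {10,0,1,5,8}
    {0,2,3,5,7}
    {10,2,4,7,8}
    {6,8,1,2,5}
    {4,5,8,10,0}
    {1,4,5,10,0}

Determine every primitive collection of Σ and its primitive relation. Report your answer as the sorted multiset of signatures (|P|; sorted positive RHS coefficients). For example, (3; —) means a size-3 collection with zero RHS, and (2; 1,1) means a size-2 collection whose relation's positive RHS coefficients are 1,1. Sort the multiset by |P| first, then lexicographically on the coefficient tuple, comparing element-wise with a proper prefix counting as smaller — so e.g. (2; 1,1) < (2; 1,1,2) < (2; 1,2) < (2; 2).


The 20 primitive collections of Σ (r=11, n=5):

  P={6,7}:  v_{6} + v_{7} = 0  ⇒ sig = (2; —)
  P={3,8}:  v_{3} + v_{8} = v_{7}  ⇒ sig = (2; 1)
  P={5,9}:  v_{5} + v_{9} = v_{6}  ⇒ sig = (2; 1)
  P={4,6}:  v_{4} + v_{6} = v_{0} + v_{8}  ⇒ sig = (2; 1,1)
  P={3,9}:  v_{3} + v_{9} = v_{0} + v_{1} + v_{2}  ⇒ sig = (2; 1,1,1)
  P={3,10}:  v_{3} + v_{10} = v_{1} + v_{4} + v_{7}  ⇒ sig = (2; 1,1,1)
  P={3,6}:  v_{3} + v_{6} = v_{0} + v_{1} + v_{2} + v_{5}  ⇒ sig = (2; 1,1,1,1)
  P={7,9}:  v_{7} + v_{9} = v_{0} + v_{1} + v_{2} + v_{8}  ⇒ sig = (2; 1,1,1,1)
  P={6,10}:  v_{6} + v_{10} = v_{0} + v_{1} + 2·v_{8}  ⇒ sig = (2; 1,1,2)
  P={4,9}:  v_{4} + v_{9} = 2·v_{0} + v_{1} + v_{2} + 2·v_{8}  ⇒ sig = (2; 1,1,2,2)
  P={3,4}:  v_{3} + v_{4} = v_{0} + 2·v_{7}  ⇒ sig = (2; 1,2)
  P={9,10}:  v_{9} + v_{10} = 2·v_{0} + 2·v_{1} + v_{2} + 3·v_{8}  ⇒ sig = (2; 1,2,2,3)
  P={0,7,8}:  v_{0} + v_{7} + v_{8} = v_{4}  ⇒ sig = (3; 1)
  P={1,4,8}:  v_{1} + v_{4} + v_{8} = v_{10}  ⇒ sig = (3; 1)
  P={2,5,10}:  v_{2} + v_{5} + v_{10} = v_{7} + v_{8}  ⇒ sig = (3; 1,1)
  P={0,7,10}:  v_{0} + v_{7} + v_{10} = v_{1} + 2·v_{4}  ⇒ sig = (3; 1,2)
  P={1,2,4,5}:  v_{1} + v_{2} + v_{4} + v_{5} = v_{7}  ⇒ sig = (4; 1)
  P={0,1,2,5,8}:  v_{0} + v_{1} + v_{2} + v_{5} + v_{8} = 0  ⇒ sig = (5; —)
  P={0,1,2,5,7}:  v_{0} + v_{1} + v_{2} + v_{5} + v_{7} = v_{3}  ⇒ sig = (5; 1)
  P={0,1,2,6,8}:  v_{0} + v_{1} + v_{2} + v_{6} + v_{8} = v_{9}  ⇒ sig = (5; 1)

Hence PRS(X_Σ) =
    |P|=2: 12 collections, coeffs (), (1), (1), (1,1), (1,1,1), (1,1,1), (1,1,1,1), (1,1,1,1), (1,1,2), (1,1,2,2), (1,2), (1,2,2,3)
    |P|=3: 4 collections, coeffs (1), (1), (1,1), (1,2)
    |P|=4: 1 collection, coeffs (1)
    |P|=5: 3 collections, coeffs (), (1), (1)
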